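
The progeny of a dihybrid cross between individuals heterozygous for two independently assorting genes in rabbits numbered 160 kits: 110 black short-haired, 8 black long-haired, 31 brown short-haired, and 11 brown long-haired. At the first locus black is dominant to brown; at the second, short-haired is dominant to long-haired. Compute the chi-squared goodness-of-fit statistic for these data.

20.711

A dihybrid F₂ with independent assortment and complete dominance at both loci gives a 9:3:3:1 phenotypic ratio.
Under the 9:3:3:1 hypothesis (Σ ratio = 16, N = 160):
  black short-haired: 160 × 9/16 = 90
  black long-haired: 160 × 3/16 = 30
  brown short-haired: 160 × 3/16 = 30
  brown long-haired: 160 × 1/16 = 10
χ² = Σ (O − E)² / E
  black short-haired: (110 − 90)² / 90 = 4.4444
  black long-haired: (8 − 30)² / 30 = 16.1333
  brown short-haired: (31 − 30)² / 30 = 0.0333
  brown long-haired: (11 − 10)² / 10 = 0.1000
χ² = 4.4444 + 16.1333 + 0.0333 + 0.1000 = 20.711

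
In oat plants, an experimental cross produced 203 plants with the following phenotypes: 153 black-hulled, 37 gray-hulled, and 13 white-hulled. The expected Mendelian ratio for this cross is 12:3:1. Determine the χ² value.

0.041

Expected counts for N = 203 under a 12:3:1 ratio (total parts = 16):
  black-hulled: 203 × 12/16 = 152.25
  gray-hulled: 203 × 3/16 = 38.0625
  white-hulled: 203 × 1/16 = 12.6875
χ² = Σ (O − E)² / E
  black-hulled: (153 − 152.25)² / 152.25 = 0.0037
  gray-hulled: (37 − 38.0625)² / 38.0625 = 0.0297
  white-hulled: (13 − 12.6875)² / 12.6875 = 0.0077
χ² = 0.0037 + 0.0297 + 0.0077 = 0.0411 ≈ 0.041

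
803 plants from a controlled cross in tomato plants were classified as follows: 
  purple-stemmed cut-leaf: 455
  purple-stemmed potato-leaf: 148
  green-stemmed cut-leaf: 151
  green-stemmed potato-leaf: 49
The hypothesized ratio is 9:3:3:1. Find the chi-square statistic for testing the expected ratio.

Expected counts for N = 803 under a 9:3:3:1 ratio (total parts = 16):
  purple-stemmed cut-leaf: 803 × 9/16 = 451.6875
  purple-stemmed potato-leaf: 803 × 3/16 = 150.5625
  green-stemmed cut-leaf: 803 × 3/16 = 150.5625
  green-stemmed potato-leaf: 803 × 1/16 = 50.1875
χ² = Σ (O − E)² / E
  purple-stemmed cut-leaf: (455 − 451.6875)² / 451.6875 = 0.0243
  purple-stemmed potato-leaf: (148 − 150.5625)² / 150.5625 = 0.0436
  green-stemmed cut-leaf: (151 − 150.5625)² / 150.5625 = 0.0013
  green-stemmed potato-leaf: (49 − 50.1875)² / 50.1875 = 0.0281
χ² = 0.0243 + 0.0436 + 0.0013 + 0.0281 = 0.0973 ≈ 0.097

0.097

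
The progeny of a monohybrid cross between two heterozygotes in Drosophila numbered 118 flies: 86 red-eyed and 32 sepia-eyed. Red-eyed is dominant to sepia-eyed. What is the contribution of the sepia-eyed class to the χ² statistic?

0.212

For a monohybrid cross between heterozygotes with complete dominance, the expected phenotypic ratio is 3:1.
The 3:1 ratio has 4 parts, so with N = 118 the expected counts are:
  red-eyed: 118 × 3/4 = 88.5
  sepia-eyed: 118 × 1/4 = 29.5
Contribution of sepia-eyed: (32 − 29.5)² / 29.5 = 0.2119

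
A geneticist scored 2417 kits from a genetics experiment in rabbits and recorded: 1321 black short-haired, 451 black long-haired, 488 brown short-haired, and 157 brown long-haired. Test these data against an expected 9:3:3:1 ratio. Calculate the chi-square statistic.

4.012

Under the 9:3:3:1 hypothesis (Σ ratio = 16, N = 2417):
  black short-haired: 2417 × 9/16 = 1359.5625
  black long-haired: 2417 × 3/16 = 453.1875
  brown short-haired: 2417 × 3/16 = 453.1875
  brown long-haired: 2417 × 1/16 = 151.0625
χ² = Σ (O − E)² / E
  black short-haired: (1321 − 1359.5625)² / 1359.5625 = 1.0938
  black long-haired: (451 − 453.1875)² / 453.1875 = 0.0106
  brown short-haired: (488 − 453.1875)² / 453.1875 = 2.6742
  brown long-haired: (157 − 151.0625)² / 151.0625 = 0.2334
χ² = 1.0938 + 0.0106 + 2.6742 + 0.2334 = 4.012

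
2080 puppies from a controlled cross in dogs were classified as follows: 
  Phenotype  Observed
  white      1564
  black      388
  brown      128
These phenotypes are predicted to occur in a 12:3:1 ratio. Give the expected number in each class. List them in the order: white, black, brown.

Expected counts for N = 2080 under a 12:3:1 ratio (total parts = 16):
  white: 2080 × 12/16 = 1560
  black: 2080 × 3/16 = 390
  brown: 2080 × 1/16 = 130

1560, 390, 130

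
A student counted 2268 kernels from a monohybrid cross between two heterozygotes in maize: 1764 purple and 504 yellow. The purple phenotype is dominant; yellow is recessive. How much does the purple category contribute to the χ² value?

For a monohybrid cross between heterozygotes with complete dominance, the expected phenotypic ratio is 3:1.
The 3:1 ratio has 4 parts, so with N = 2268 the expected counts are:
  purple: 2268 × 3/4 = 1701
  yellow: 2268 × 1/4 = 567
Contribution of purple: (1764 − 1701)² / 1701 = 2.3333

2.333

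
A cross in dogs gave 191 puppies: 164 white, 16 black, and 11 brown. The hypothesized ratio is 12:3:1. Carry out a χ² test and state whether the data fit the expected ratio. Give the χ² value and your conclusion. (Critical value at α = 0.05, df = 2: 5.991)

14.040; not consistent

Total ratio parts = 16. Expected numbers out of 191:
  white: 191 × 12/16 = 143.25
  black: 191 × 3/16 = 35.8125
  brown: 191 × 1/16 = 11.9375
χ² = Σ (O − E)² / E
  white: (164 − 143.25)² / 143.25 = 3.0057
  black: (16 − 35.8125)² / 35.8125 = 10.9608
  brown: (11 − 11.9375)² / 11.9375 = 0.0736
χ² = 3.0057 + 10.9608 + 0.0736 = 14.0401 ≈ 14.040
Degrees of freedom = 3 − 1 = 2; critical value at α = 0.05 is 5.991.
Since 14.040 > 5.991, we reject the null hypothesis — the data do not fit the 12:3:1 ratio.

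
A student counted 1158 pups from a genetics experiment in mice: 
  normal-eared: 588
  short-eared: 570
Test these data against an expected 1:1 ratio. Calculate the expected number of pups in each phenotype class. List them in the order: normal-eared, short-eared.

579, 579

Under the 1:1 hypothesis (Σ ratio = 2, N = 1158):
  normal-eared: 1158 × 1/2 = 579
  short-eared: 1158 × 1/2 = 579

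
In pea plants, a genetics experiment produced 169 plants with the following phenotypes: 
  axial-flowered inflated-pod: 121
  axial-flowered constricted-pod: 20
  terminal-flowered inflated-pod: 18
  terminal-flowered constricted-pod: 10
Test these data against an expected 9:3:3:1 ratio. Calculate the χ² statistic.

Expected counts for N = 169 under a 9:3:3:1 ratio (total parts = 16):
  axial-flowered inflated-pod: 169 × 9/16 = 95.0625
  axial-flowered constricted-pod: 169 × 3/16 = 31.6875
  terminal-flowered inflated-pod: 169 × 3/16 = 31.6875
  terminal-flowered constricted-pod: 169 × 1/16 = 10.5625
χ² = Σ (O − E)² / E
  axial-flowered inflated-pod: (121 − 95.0625)² / 95.0625 = 7.0770
  axial-flowered constricted-pod: (20 − 31.6875)² / 31.6875 = 4.3108
  terminal-flowered inflated-pod: (18 − 31.6875)² / 31.6875 = 5.9124
  terminal-flowered constricted-pod: (10 − 10.5625)² / 10.5625 = 0.0300
χ² = 7.0770 + 4.3108 + 5.9124 + 0.0300 = 17.3302 ≈ 17.330

17.330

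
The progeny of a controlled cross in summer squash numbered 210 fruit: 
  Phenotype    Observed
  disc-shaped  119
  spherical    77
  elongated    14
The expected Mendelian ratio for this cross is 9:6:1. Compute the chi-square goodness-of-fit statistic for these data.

0.104

The 9:6:1 ratio has 16 parts, so with N = 210 the expected counts are:
  disc-shaped: 210 × 9/16 = 118.125
  spherical: 210 × 6/16 = 78.75
  elongated: 210 × 1/16 = 13.125
χ² = Σ (O − E)² / E
  disc-shaped: (119 − 118.125)² / 118.125 = 0.0065
  spherical: (77 − 78.75)² / 78.75 = 0.0389
  elongated: (14 − 13.125)² / 13.125 = 0.0583
χ² = 0.0065 + 0.0389 + 0.0583 = 0.1037 ≈ 0.104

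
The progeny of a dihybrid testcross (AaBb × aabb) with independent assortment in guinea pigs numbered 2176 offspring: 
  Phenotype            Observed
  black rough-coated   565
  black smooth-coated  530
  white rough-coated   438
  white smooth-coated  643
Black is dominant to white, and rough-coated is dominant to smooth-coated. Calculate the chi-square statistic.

A dihybrid testcross with independent assortment gives a 1:1:1:1 ratio.
The 1:1:1:1 ratio has 4 parts, so with N = 2176 the expected counts are:
  black rough-coated: 2176 × 1/4 = 544
  black smooth-coated: 2176 × 1/4 = 544
  white rough-coated: 2176 × 1/4 = 544
  white smooth-coated: 2176 × 1/4 = 544
χ² = Σ (O − E)² / E
  black rough-coated: (565 − 544)² / 544 = 0.8107
  black smooth-coated: (530 − 544)² / 544 = 0.3603
  white rough-coated: (438 − 544)² / 544 = 20.6544
  white smooth-coated: (643 − 544)² / 544 = 18.0165
χ² = 0.8107 + 0.3603 + 20.6544 + 18.0165 = 39.8419 ≈ 39.842

39.842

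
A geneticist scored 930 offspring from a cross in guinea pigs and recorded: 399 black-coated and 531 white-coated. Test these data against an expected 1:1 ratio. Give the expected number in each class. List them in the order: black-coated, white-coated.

Under the 1:1 hypothesis (Σ ratio = 2, N = 930):
  black-coated: 930 × 1/2 = 465
  white-coated: 930 × 1/2 = 465

465, 465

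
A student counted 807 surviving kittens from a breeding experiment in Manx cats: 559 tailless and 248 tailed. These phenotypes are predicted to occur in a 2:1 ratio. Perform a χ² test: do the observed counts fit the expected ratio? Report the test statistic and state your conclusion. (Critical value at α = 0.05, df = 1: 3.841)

2.459; consistent

Total ratio parts = 3. Expected numbers out of 807:
  tailless: 807 × 2/3 = 538
  tailed: 807 × 1/3 = 269
χ² = Σ (O − E)² / E
  tailless: (559 − 538)² / 538 = 0.8197
  tailed: (248 − 269)² / 269 = 1.6394
χ² = 0.8197 + 1.6394 = 2.4591 ≈ 2.459
Degrees of freedom = 2 − 1 = 1; critical value at α = 0.05 is 3.841.
Since 2.459 < 3.841, we fail to reject the null hypothesis — the data are consistent with the 2:1 ratio.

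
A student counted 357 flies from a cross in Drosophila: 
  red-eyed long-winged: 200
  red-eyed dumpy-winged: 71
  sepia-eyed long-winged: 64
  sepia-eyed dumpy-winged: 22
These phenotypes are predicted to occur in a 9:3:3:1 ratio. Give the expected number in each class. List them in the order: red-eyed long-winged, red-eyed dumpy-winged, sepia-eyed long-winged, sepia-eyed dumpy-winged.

Total ratio parts = 16. Expected numbers out of 357:
  red-eyed long-winged: 357 × 9/16 = 200.8125
  red-eyed dumpy-winged: 357 × 3/16 = 66.9375
  sepia-eyed long-winged: 357 × 3/16 = 66.9375
  sepia-eyed dumpy-winged: 357 × 1/16 = 22.3125

200.8125, 66.9375, 66.9375, 22.3125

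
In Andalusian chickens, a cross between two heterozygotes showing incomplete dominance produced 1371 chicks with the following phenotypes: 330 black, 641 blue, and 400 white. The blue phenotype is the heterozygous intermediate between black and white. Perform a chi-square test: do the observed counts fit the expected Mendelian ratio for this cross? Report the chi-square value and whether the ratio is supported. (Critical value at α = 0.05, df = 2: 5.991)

With incomplete dominance, a heterozygote × heterozygote cross gives a 1:2:1 phenotypic ratio.
Under the 1:2:1 hypothesis (Σ ratio = 4, N = 1371):
  black: 1371 × 1/4 = 342.75
  blue: 1371 × 2/4 = 685.5
  white: 1371 × 1/4 = 342.75
χ² = Σ (O − E)² / E
  black: (330 − 342.75)² / 342.75 = 0.4743
  blue: (641 − 685.5)² / 685.5 = 2.8888
  white: (400 − 342.75)² / 342.75 = 9.5625
χ² = 0.4743 + 2.8888 + 9.5625 = 12.9256 ≈ 12.926
Degrees of freedom = 3 − 1 = 2; critical value at α = 0.05 is 5.991.
Since 12.926 > 5.991, we reject the null hypothesis — the data do not fit the 1:2:1 ratio.

12.926; not consistent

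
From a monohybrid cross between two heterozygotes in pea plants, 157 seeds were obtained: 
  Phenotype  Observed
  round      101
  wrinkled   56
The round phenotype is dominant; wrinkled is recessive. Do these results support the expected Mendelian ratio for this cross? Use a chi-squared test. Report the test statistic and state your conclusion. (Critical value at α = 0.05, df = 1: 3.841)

For a monohybrid cross between heterozygotes with complete dominance, the expected phenotypic ratio is 3:1.
Total ratio parts = 4. Expected numbers out of 157:
  round: 157 × 3/4 = 117.75
  wrinkled: 157 × 1/4 = 39.25
χ² = Σ (O − E)² / E
  round: (101 − 117.75)² / 117.75 = 2.3827
  wrinkled: (56 − 39.25)² / 39.25 = 7.1481
χ² = 2.3827 + 7.1481 = 9.5308 ≈ 9.531
Degrees of freedom = 2 − 1 = 1; critical value at α = 0.05 is 3.841.
Since 9.531 > 3.841, we reject the null hypothesis — the data do not fit the 3:1 ratio.

9.531; not consistent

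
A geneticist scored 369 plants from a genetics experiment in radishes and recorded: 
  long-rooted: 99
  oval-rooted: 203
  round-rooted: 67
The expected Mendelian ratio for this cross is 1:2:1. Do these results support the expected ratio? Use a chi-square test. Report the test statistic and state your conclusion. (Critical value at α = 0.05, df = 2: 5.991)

9.260; not consistent

The 1:2:1 ratio has 4 parts, so with N = 369 the expected counts are:
  long-rooted: 369 × 1/4 = 92.25
  oval-rooted: 369 × 2/4 = 184.5
  round-rooted: 369 × 1/4 = 92.25
χ² = Σ (O − E)² / E
  long-rooted: (99 − 92.25)² / 92.25 = 0.4939
  oval-rooted: (203 − 184.5)² / 184.5 = 1.8550
  round-rooted: (67 − 92.25)² / 92.25 = 6.9112
χ² = 0.4939 + 1.8550 + 6.9112 = 9.2601 ≈ 9.260
Degrees of freedom = 3 − 1 = 2; critical value at α = 0.05 is 5.991.
Since 9.260 > 5.991, we reject the null hypothesis — the data do not fit the 1:2:1 ratio.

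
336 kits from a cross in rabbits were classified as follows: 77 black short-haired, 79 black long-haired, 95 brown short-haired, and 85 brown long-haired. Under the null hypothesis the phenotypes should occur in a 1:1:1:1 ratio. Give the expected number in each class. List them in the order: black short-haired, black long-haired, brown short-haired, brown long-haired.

Expected counts for N = 336 under a 1:1:1:1 ratio (total parts = 4):
  black short-haired: 336 × 1/4 = 84
  black long-haired: 336 × 1/4 = 84
  brown short-haired: 336 × 1/4 = 84
  brown long-haired: 336 × 1/4 = 84

84, 84, 84, 84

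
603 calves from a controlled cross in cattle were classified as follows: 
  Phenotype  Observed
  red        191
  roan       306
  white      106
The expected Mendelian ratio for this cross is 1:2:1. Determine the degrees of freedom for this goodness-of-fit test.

2

A goodness-of-fit test with 3 phenotype classes has df = 3 − 1 = 2.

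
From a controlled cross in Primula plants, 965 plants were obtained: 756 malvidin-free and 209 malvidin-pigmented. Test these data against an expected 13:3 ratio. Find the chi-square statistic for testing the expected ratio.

Under the 13:3 hypothesis (Σ ratio = 16, N = 965):
  malvidin-free: 965 × 13/16 = 784.0625
  malvidin-pigmented: 965 × 3/16 = 180.9375
χ² = Σ (O − E)² / E
  malvidin-free: (756 − 784.0625)² / 784.0625 = 1.0044
  malvidin-pigmented: (209 − 180.9375)² / 180.9375 = 4.3524
χ² = 1.0044 + 4.3524 = 5.3568 ≈ 5.357

5.357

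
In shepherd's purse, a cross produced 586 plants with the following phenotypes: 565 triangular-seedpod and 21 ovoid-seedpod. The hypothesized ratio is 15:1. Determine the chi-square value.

The 15:1 ratio has 16 parts, so with N = 586 the expected counts are:
  triangular-seedpod: 586 × 15/16 = 549.375
  ovoid-seedpod: 586 × 1/16 = 36.625
χ² = Σ (O − E)² / E
  triangular-seedpod: (565 − 549.375)² / 549.375 = 0.4444
  ovoid-seedpod: (21 − 36.625)² / 36.625 = 6.6660
χ² = 0.4444 + 6.6660 = 7.1104 ≈ 7.110

7.110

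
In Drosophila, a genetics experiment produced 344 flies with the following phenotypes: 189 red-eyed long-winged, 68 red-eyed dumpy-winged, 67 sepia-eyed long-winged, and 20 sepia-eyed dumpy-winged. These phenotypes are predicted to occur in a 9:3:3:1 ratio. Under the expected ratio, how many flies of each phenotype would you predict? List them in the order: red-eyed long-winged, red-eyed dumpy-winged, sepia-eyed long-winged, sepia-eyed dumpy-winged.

Total ratio parts = 16. Expected numbers out of 344:
  red-eyed long-winged: 344 × 9/16 = 193.5
  red-eyed dumpy-winged: 344 × 3/16 = 64.5
  sepia-eyed long-winged: 344 × 3/16 = 64.5
  sepia-eyed dumpy-winged: 344 × 1/16 = 21.5

193.5, 64.5, 64.5, 21.5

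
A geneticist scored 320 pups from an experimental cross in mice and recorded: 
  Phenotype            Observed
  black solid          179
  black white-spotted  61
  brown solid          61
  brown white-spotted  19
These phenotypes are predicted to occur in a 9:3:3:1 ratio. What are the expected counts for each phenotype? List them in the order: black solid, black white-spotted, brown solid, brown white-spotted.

Total ratio parts = 16. Expected numbers out of 320:
  black solid: 320 × 9/16 = 180
  black white-spotted: 320 × 3/16 = 60
  brown solid: 320 × 3/16 = 60
  brown white-spotted: 320 × 1/16 = 20

180, 60, 60, 20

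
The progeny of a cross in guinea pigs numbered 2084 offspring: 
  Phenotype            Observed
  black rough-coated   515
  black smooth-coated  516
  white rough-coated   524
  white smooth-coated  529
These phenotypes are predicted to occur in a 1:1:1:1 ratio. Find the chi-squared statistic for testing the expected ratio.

0.257

Under the 1:1:1:1 hypothesis (Σ ratio = 4, N = 2084):
  black rough-coated: 2084 × 1/4 = 521
  black smooth-coated: 2084 × 1/4 = 521
  white rough-coated: 2084 × 1/4 = 521
  white smooth-coated: 2084 × 1/4 = 521
χ² = Σ (O − E)² / E
  black rough-coated: (515 − 521)² / 521 = 0.0691
  black smooth-coated: (516 − 521)² / 521 = 0.0480
  white rough-coated: (524 − 521)² / 521 = 0.0173
  white smooth-coated: (529 − 521)² / 521 = 0.1228
χ² = 0.0691 + 0.0480 + 0.0173 + 0.1228 = 0.2572 ≈ 0.257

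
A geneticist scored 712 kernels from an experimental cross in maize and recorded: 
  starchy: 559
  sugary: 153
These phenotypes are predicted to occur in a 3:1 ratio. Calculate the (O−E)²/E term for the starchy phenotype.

Total ratio parts = 4. Expected numbers out of 712:
  starchy: 712 × 3/4 = 534
  sugary: 712 × 1/4 = 178
Contribution of starchy: (559 − 534)² / 534 = 1.1704

1.170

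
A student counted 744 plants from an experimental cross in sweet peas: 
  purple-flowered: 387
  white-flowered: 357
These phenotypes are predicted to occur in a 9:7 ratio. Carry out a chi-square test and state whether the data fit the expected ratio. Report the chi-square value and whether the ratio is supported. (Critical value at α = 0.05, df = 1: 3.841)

The 9:7 ratio has 16 parts, so with N = 744 the expected counts are:
  purple-flowered: 744 × 9/16 = 418.5
  white-flowered: 744 × 7/16 = 325.5
χ² = Σ (O − E)² / E
  purple-flowered: (387 − 418.5)² / 418.5 = 2.3710
  white-flowered: (357 − 325.5)² / 325.5 = 3.0484
χ² = 2.3710 + 3.0484 = 5.4194 ≈ 5.419
Degrees of freedom = 2 − 1 = 1; critical value at α = 0.05 is 3.841.
Since 5.419 > 3.841, we reject the null hypothesis — the data do not fit the 9:7 ratio.

5.419; not consistent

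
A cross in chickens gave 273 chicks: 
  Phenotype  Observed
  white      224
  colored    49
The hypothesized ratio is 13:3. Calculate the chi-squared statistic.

0.115

Under the 13:3 hypothesis (Σ ratio = 16, N = 273):
  white: 273 × 13/16 = 221.8125
  colored: 273 × 3/16 = 51.1875
χ² = Σ (O − E)² / E
  white: (224 − 221.8125)² / 221.8125 = 0.0216
  colored: (49 − 51.1875)² / 51.1875 = 0.0935
χ² = 0.0216 + 0.0935 = 0.1151 ≈ 0.115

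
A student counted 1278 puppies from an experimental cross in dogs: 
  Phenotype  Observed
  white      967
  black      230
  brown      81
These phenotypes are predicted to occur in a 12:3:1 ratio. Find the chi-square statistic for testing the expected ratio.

Under the 12:3:1 hypothesis (Σ ratio = 16, N = 1278):
  white: 1278 × 12/16 = 958.5
  black: 1278 × 3/16 = 239.625
  brown: 1278 × 1/16 = 79.875
χ² = Σ (O − E)² / E
  white: (967 − 958.5)² / 958.5 = 0.0754
  black: (230 − 239.625)² / 239.625 = 0.3866
  brown: (81 − 79.875)² / 79.875 = 0.0158
χ² = 0.0754 + 0.3866 + 0.0158 = 0.4778 ≈ 0.478

0.478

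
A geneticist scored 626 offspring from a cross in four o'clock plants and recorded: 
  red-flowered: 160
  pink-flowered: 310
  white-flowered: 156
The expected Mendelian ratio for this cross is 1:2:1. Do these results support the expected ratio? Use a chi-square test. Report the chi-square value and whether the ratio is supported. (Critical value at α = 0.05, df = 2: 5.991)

The 1:2:1 ratio has 4 parts, so with N = 626 the expected counts are:
  red-flowered: 626 × 1/4 = 156.5
  pink-flowered: 626 × 2/4 = 313
  white-flowered: 626 × 1/4 = 156.5
χ² = Σ (O − E)² / E
  red-flowered: (160 − 156.5)² / 156.5 = 0.0783
  pink-flowered: (310 − 313)² / 313 = 0.0288
  white-flowered: (156 − 156.5)² / 156.5 = 0.0016
χ² = 0.0783 + 0.0288 + 0.0016 = 0.1087 ≈ 0.109
Degrees of freedom = 3 − 1 = 2; critical value at α = 0.05 is 5.991.
Since 0.109 < 5.991, we fail to reject the null hypothesis — the data are consistent with the 1:2:1 ratio.

0.109; consistent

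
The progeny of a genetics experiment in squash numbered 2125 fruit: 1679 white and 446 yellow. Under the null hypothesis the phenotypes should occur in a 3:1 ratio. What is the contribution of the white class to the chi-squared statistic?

Expected counts for N = 2125 under a 3:1 ratio (total parts = 4):
  white: 2125 × 3/4 = 1593.75
  yellow: 2125 × 1/4 = 531.25
Contribution of white: (1679 − 1593.75)² / 1593.75 = 4.5600

4.560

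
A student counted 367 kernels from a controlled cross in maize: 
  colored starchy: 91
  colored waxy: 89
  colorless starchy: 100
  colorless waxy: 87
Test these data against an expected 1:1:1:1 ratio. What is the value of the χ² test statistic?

Expected counts for N = 367 under a 1:1:1:1 ratio (total parts = 4):
  colored starchy: 367 × 1/4 = 91.75
  colored waxy: 367 × 1/4 = 91.75
  colorless starchy: 367 × 1/4 = 91.75
  colorless waxy: 367 × 1/4 = 91.75
χ² = Σ (O − E)² / E
  colored starchy: (91 − 91.75)² / 91.75 = 0.0061
  colored waxy: (89 − 91.75)² / 91.75 = 0.0824
  colorless starchy: (100 − 91.75)² / 91.75 = 0.7418
  colorless waxy: (87 − 91.75)² / 91.75 = 0.2459
χ² = 0.0061 + 0.0824 + 0.7418 + 0.2459 = 1.0762 ≈ 1.076

1.076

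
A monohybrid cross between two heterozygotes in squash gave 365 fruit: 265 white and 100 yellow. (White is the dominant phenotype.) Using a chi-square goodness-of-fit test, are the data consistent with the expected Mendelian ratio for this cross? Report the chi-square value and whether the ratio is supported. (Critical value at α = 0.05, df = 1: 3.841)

1.119; consistent

For a monohybrid cross between heterozygotes with complete dominance, the expected phenotypic ratio is 3:1.
Total ratio parts = 4. Expected numbers out of 365:
  white: 365 × 3/4 = 273.75
  yellow: 365 × 1/4 = 91.25
χ² = Σ (O − E)² / E
  white: (265 − 273.75)² / 273.75 = 0.2797
  yellow: (100 − 91.25)² / 91.25 = 0.8390
χ² = 0.2797 + 0.8390 = 1.1187 ≈ 1.119
Degrees of freedom = 2 − 1 = 1; critical value at α = 0.05 is 3.841.
Since 1.119 < 3.841, we fail to reject the null hypothesis — the data are consistent with the 3:1 ratio.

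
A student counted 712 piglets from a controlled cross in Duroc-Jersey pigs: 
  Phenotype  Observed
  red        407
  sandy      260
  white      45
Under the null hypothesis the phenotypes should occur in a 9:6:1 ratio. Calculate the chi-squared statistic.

0.295

Total ratio parts = 16. Expected numbers out of 712:
  red: 712 × 9/16 = 400.5
  sandy: 712 × 6/16 = 267
  white: 712 × 1/16 = 44.5
χ² = Σ (O − E)² / E
  red: (407 − 400.5)² / 400.5 = 0.1055
  sandy: (260 − 267)² / 267 = 0.1835
  white: (45 − 44.5)² / 44.5 = 0.0056
χ² = 0.1055 + 0.1835 + 0.0056 = 0.2946 ≈ 0.295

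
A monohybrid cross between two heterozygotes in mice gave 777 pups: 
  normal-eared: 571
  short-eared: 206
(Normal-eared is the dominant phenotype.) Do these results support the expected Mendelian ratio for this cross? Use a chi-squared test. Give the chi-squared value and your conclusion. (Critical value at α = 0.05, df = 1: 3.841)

0.948; consistent

For a monohybrid cross between heterozygotes with complete dominance, the expected phenotypic ratio is 3:1.
Under the 3:1 hypothesis (Σ ratio = 4, N = 777):
  normal-eared: 777 × 3/4 = 582.75
  short-eared: 777 × 1/4 = 194.25
χ² = Σ (O − E)² / E
  normal-eared: (571 − 582.75)² / 582.75 = 0.2369
  short-eared: (206 − 194.25)² / 194.25 = 0.7107
χ² = 0.2369 + 0.7107 = 0.9476 ≈ 0.948
Degrees of freedom = 2 − 1 = 1; critical value at α = 0.05 is 3.841.
Since 0.948 < 3.841, we fail to reject the null hypothesis — the data are consistent with the 3:1 ratio.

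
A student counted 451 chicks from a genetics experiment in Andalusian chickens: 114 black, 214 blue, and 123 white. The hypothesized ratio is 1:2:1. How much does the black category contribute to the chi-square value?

Under the 1:2:1 hypothesis (Σ ratio = 4, N = 451):
  black: 451 × 1/4 = 112.75
  blue: 451 × 2/4 = 225.5
  white: 451 × 1/4 = 112.75
Contribution of black: (114 − 112.75)² / 112.75 = 0.0139

0.014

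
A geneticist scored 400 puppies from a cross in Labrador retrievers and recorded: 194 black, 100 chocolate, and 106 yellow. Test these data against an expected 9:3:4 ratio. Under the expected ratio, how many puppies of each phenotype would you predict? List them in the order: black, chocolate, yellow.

225, 75, 100

Under the 9:3:4 hypothesis (Σ ratio = 16, N = 400):
  black: 400 × 9/16 = 225
  chocolate: 400 × 3/16 = 75
  yellow: 400 × 4/16 = 100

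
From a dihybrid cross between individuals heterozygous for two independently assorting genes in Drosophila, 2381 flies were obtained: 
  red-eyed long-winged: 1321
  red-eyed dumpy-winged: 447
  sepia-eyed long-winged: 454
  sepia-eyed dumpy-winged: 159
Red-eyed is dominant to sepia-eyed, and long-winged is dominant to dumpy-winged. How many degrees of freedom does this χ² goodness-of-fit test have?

A dihybrid F₂ with independent assortment and complete dominance at both loci gives a 9:3:3:1 phenotypic ratio.
A goodness-of-fit test with 4 phenotype classes has df = 4 − 1 = 3.

3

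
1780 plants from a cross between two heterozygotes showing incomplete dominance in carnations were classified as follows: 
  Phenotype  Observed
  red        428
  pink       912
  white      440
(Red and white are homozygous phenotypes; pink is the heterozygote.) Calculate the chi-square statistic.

1.249

With incomplete dominance, a heterozygote × heterozygote cross gives a 1:2:1 phenotypic ratio.
Total ratio parts = 4. Expected numbers out of 1780:
  red: 1780 × 1/4 = 445
  pink: 1780 × 2/4 = 890
  white: 1780 × 1/4 = 445
χ² = Σ (O − E)² / E
  red: (428 − 445)² / 445 = 0.6494
  pink: (912 − 890)² / 890 = 0.5438
  white: (440 − 445)² / 445 = 0.0562
χ² = 0.6494 + 0.5438 + 0.0562 = 1.2494 ≈ 1.249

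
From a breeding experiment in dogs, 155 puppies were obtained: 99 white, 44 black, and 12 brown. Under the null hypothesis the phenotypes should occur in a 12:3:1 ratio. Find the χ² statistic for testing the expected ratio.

10.789

Expected counts for N = 155 under a 12:3:1 ratio (total parts = 16):
  white: 155 × 12/16 = 116.25
  black: 155 × 3/16 = 29.0625
  brown: 155 × 1/16 = 9.6875
χ² = Σ (O − E)² / E
  white: (99 − 116.25)² / 116.25 = 2.5597
  black: (44 − 29.0625)² / 29.0625 = 7.6776
  brown: (12 − 9.6875)² / 9.6875 = 0.5520
χ² = 2.5597 + 7.6776 + 0.5520 = 10.7893 ≈ 10.789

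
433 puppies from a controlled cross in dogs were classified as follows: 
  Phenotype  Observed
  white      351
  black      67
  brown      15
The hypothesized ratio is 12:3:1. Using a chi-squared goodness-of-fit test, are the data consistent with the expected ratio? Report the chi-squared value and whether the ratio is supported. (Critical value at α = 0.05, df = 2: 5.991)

9.978; not consistent

Under the 12:3:1 hypothesis (Σ ratio = 16, N = 433):
  white: 433 × 12/16 = 324.75
  black: 433 × 3/16 = 81.1875
  brown: 433 × 1/16 = 27.0625
χ² = Σ (O − E)² / E
  white: (351 − 324.75)² / 324.75 = 2.1218
  black: (67 − 81.1875)² / 81.1875 = 2.4793
  brown: (15 − 27.0625)² / 27.0625 = 5.3766
χ² = 2.1218 + 2.4793 + 5.3766 = 9.9777 ≈ 9.978
Degrees of freedom = 3 − 1 = 2; critical value at α = 0.05 is 5.991.
Since 9.978 > 5.991, we reject the null hypothesis — the data do not fit the 12:3:1 ratio.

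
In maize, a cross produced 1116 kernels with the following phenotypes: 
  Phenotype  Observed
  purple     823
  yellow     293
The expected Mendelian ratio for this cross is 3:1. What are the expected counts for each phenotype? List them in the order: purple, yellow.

Under the 3:1 hypothesis (Σ ratio = 4, N = 1116):
  purple: 1116 × 3/4 = 837
  yellow: 1116 × 1/4 = 279

837, 279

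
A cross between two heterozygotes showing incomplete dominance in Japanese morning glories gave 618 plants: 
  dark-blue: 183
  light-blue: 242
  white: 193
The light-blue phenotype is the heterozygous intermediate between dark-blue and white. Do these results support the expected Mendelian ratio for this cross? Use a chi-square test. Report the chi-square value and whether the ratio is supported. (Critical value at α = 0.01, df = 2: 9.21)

With incomplete dominance, a heterozygote × heterozygote cross gives a 1:2:1 phenotypic ratio.
Total ratio parts = 4. Expected numbers out of 618:
  dark-blue: 618 × 1/4 = 154.5
  light-blue: 618 × 2/4 = 309
  white: 618 × 1/4 = 154.5
χ² = Σ (O − E)² / E
  dark-blue: (183 − 154.5)² / 154.5 = 5.2573
  light-blue: (242 − 309)² / 309 = 14.5275
  white: (193 − 154.5)² / 154.5 = 9.5939
χ² = 5.2573 + 14.5275 + 9.5939 = 29.3787 ≈ 29.379
Degrees of freedom = 3 − 1 = 2; critical value at α = 0.01 is 9.21.
Since 29.379 > 9.21, we reject the null hypothesis — the data do not fit the 1:2:1 ratio.

29.379; not consistent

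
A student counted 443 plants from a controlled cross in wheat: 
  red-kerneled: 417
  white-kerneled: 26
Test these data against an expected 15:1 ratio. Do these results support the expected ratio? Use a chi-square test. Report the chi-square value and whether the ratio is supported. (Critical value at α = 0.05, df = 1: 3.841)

The 15:1 ratio has 16 parts, so with N = 443 the expected counts are:
  red-kerneled: 443 × 15/16 = 415.3125
  white-kerneled: 443 × 1/16 = 27.6875
χ² = Σ (O − E)² / E
  red-kerneled: (417 − 415.3125)² / 415.3125 = 0.0069
  white-kerneled: (26 − 27.6875)² / 27.6875 = 0.1028
χ² = 0.0069 + 0.1028 = 0.1097 ≈ 0.110
Degrees of freedom = 2 − 1 = 1; critical value at α = 0.05 is 3.841.
Since 0.110 < 3.841, we fail to reject the null hypothesis — the data are consistent with the 15:1 ratio.

0.110; consistent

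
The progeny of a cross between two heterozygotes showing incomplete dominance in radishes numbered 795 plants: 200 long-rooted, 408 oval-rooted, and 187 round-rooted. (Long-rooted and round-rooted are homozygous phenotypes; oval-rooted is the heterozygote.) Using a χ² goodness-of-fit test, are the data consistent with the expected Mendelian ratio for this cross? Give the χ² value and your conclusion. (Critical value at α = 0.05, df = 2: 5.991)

With incomplete dominance, a heterozygote × heterozygote cross gives a 1:2:1 phenotypic ratio.
Expected counts for N = 795 under a 1:2:1 ratio (total parts = 4):
  long-rooted: 795 × 1/4 = 198.75
  oval-rooted: 795 × 2/4 = 397.5
  round-rooted: 795 × 1/4 = 198.75
χ² = Σ (O − E)² / E
  long-rooted: (200 − 198.75)² / 198.75 = 0.0079
  oval-rooted: (408 − 397.5)² / 397.5 = 0.2774
  round-rooted: (187 − 198.75)² / 198.75 = 0.6947
χ² = 0.0079 + 0.2774 + 0.6947 = 0.980
Degrees of freedom = 3 − 1 = 2; critical value at α = 0.05 is 5.991.
Since 0.980 < 5.991, we fail to reject the null hypothesis — the data are consistent with the 1:2:1 ratio.

0.980; consistent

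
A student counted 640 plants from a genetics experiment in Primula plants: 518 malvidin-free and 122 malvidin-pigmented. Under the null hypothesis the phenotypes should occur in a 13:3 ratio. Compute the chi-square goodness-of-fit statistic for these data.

0.041

The 13:3 ratio has 16 parts, so with N = 640 the expected counts are:
  malvidin-free: 640 × 13/16 = 520
  malvidin-pigmented: 640 × 3/16 = 120
χ² = Σ (O − E)² / E
  malvidin-free: (518 − 520)² / 520 = 0.0077
  malvidin-pigmented: (122 − 120)² / 120 = 0.0333
χ² = 0.0077 + 0.0333 = 0.041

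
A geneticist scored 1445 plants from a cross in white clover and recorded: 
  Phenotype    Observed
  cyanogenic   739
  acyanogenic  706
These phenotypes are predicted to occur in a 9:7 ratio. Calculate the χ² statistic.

Expected counts for N = 1445 under a 9:7 ratio (total parts = 16):
  cyanogenic: 1445 × 9/16 = 812.8125
  acyanogenic: 1445 × 7/16 = 632.1875
χ² = Σ (O − E)² / E
  cyanogenic: (739 − 812.8125)² / 812.8125 = 6.7030
  acyanogenic: (706 − 632.1875)² / 632.1875 = 8.6181
χ² = 6.7030 + 8.6181 = 15.3211 ≈ 15.321

15.321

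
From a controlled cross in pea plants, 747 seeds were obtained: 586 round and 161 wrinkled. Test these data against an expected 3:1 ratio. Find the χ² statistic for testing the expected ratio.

4.734

The 3:1 ratio has 4 parts, so with N = 747 the expected counts are:
  round: 747 × 3/4 = 560.25
  wrinkled: 747 × 1/4 = 186.75
χ² = Σ (O − E)² / E
  round: (586 − 560.25)² / 560.25 = 1.1835
  wrinkled: (161 − 186.75)² / 186.75 = 3.5505
χ² = 1.1835 + 3.5505 = 4.734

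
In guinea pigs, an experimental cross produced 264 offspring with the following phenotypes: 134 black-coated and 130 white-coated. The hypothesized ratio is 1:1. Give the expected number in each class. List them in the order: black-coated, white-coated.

The 1:1 ratio has 2 parts, so with N = 264 the expected counts are:
  black-coated: 264 × 1/2 = 132
  white-coated: 264 × 1/2 = 132

132, 132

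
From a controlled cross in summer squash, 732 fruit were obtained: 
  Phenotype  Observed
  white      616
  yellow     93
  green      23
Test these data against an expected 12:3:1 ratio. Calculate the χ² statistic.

Total ratio parts = 16. Expected numbers out of 732:
  white: 732 × 12/16 = 549
  yellow: 732 × 3/16 = 137.25
  green: 732 × 1/16 = 45.75
χ² = Σ (O − E)² / E
  white: (616 − 549)² / 549 = 8.1767
  yellow: (93 − 137.25)² / 137.25 = 14.2664
  green: (23 − 45.75)² / 45.75 = 11.3128
χ² = 8.1767 + 14.2664 + 11.3128 = 33.7559 ≈ 33.756

33.756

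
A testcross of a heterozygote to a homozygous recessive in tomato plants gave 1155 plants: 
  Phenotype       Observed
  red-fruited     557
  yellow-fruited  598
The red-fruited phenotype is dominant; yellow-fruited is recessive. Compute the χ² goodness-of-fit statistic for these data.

1.455

A testcross of a heterozygote (Aa × aa) gives a 1:1 phenotypic ratio.
Total ratio parts = 2. Expected numbers out of 1155:
  red-fruited: 1155 × 1/2 = 577.5
  yellow-fruited: 1155 × 1/2 = 577.5
χ² = Σ (O − E)² / E
  red-fruited: (557 − 577.5)² / 577.5 = 0.7277
  yellow-fruited: (598 − 577.5)² / 577.5 = 0.7277
χ² = 0.7277 + 0.7277 = 1.4554 ≈ 1.455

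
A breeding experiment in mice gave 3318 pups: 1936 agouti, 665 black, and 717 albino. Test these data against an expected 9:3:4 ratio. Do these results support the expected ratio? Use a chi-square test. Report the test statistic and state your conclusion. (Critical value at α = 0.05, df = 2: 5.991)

20.810; not consistent

The 9:3:4 ratio has 16 parts, so with N = 3318 the expected counts are:
  agouti: 3318 × 9/16 = 1866.375
  black: 3318 × 3/16 = 622.125
  albino: 3318 × 4/16 = 829.5
χ² = Σ (O − E)² / E
  agouti: (1936 − 1866.375)² / 1866.375 = 2.5974
  black: (665 − 622.125)² / 622.125 = 2.9548
  albino: (717 − 829.5)² / 829.5 = 15.2577
χ² = 2.5974 + 2.9548 + 15.2577 = 20.8099 ≈ 20.810
Degrees of freedom = 3 − 1 = 2; critical value at α = 0.05 is 5.991.
Since 20.810 > 5.991, we reject the null hypothesis — the data do not fit the 9:3:4 ratio.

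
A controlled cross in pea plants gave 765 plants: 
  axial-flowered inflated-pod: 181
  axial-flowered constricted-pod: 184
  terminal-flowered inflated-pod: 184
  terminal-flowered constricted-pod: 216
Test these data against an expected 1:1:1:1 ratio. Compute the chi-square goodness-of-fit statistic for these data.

4.302

The 1:1:1:1 ratio has 4 parts, so with N = 765 the expected counts are:
  axial-flowered inflated-pod: 765 × 1/4 = 191.25
  axial-flowered constricted-pod: 765 × 1/4 = 191.25
  terminal-flowered inflated-pod: 765 × 1/4 = 191.25
  terminal-flowered constricted-pod: 765 × 1/4 = 191.25
χ² = Σ (O − E)² / E
  axial-flowered inflated-pod: (181 − 191.25)² / 191.25 = 0.5493
  axial-flowered constricted-pod: (184 − 191.25)² / 191.25 = 0.2748
  terminal-flowered inflated-pod: (184 − 191.25)² / 191.25 = 0.2748
  terminal-flowered constricted-pod: (216 − 191.25)² / 191.25 = 3.2029
χ² = 0.5493 + 0.2748 + 0.2748 + 3.2029 = 4.3018 ≈ 4.302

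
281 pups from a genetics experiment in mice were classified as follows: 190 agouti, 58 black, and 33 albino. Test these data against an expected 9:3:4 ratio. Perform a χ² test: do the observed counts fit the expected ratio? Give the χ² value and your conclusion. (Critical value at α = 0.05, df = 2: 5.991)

26.741; not consistent

Total ratio parts = 16. Expected numbers out of 281:
  agouti: 281 × 9/16 = 158.0625
  black: 281 × 3/16 = 52.6875
  albino: 281 × 4/16 = 70.25
χ² = Σ (O − E)² / E
  agouti: (190 − 158.0625)² / 158.0625 = 6.4532
  black: (58 − 52.6875)² / 52.6875 = 0.5357
  albino: (33 − 70.25)² / 70.25 = 19.7518
χ² = 6.4532 + 0.5357 + 19.7518 = 26.7407 ≈ 26.741
Degrees of freedom = 3 − 1 = 2; critical value at α = 0.05 is 5.991.
Since 26.741 > 5.991, we reject the null hypothesis — the data do not fit the 9:3:4 ratio.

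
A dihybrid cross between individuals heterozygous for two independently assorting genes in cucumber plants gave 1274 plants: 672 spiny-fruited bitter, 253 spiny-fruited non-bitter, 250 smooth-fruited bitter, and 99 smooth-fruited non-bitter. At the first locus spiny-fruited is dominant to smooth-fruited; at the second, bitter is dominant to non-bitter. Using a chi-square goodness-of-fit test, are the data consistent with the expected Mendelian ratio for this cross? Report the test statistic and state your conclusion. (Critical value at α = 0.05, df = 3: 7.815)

8.847; not consistent

A dihybrid F₂ with independent assortment and complete dominance at both loci gives a 9:3:3:1 phenotypic ratio.
Expected counts for N = 1274 under a 9:3:3:1 ratio (total parts = 16):
  spiny-fruited bitter: 1274 × 9/16 = 716.625
  spiny-fruited non-bitter: 1274 × 3/16 = 238.875
  smooth-fruited bitter: 1274 × 3/16 = 238.875
  smooth-fruited non-bitter: 1274 × 1/16 = 79.625
χ² = Σ (O − E)² / E
  spiny-fruited bitter: (672 − 716.625)² / 716.625 = 2.7788
  spiny-fruited non-bitter: (253 − 238.875)² / 238.875 = 0.8352
  smooth-fruited bitter: (250 − 238.875)² / 238.875 = 0.5181
  smooth-fruited non-bitter: (99 − 79.625)² / 79.625 = 4.7145
χ² = 2.7788 + 0.8352 + 0.5181 + 4.7145 = 8.8466 ≈ 8.847
Degrees of freedom = 4 − 1 = 3; critical value at α = 0.05 is 7.815.
Since 8.847 > 7.815, we reject the null hypothesis — the data do not fit the 9:3:3:1 ratio.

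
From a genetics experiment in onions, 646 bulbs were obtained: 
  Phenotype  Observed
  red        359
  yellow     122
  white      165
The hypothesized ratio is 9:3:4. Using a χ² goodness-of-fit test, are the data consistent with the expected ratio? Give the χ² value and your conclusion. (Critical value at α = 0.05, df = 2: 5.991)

Expected counts for N = 646 under a 9:3:4 ratio (total parts = 16):
  red: 646 × 9/16 = 363.375
  yellow: 646 × 3/16 = 121.125
  white: 646 × 4/16 = 161.5
χ² = Σ (O − E)² / E
  red: (359 − 363.375)² / 363.375 = 0.0527
  yellow: (122 − 121.125)² / 121.125 = 0.0063
  white: (165 − 161.5)² / 161.5 = 0.0759
χ² = 0.0527 + 0.0063 + 0.0759 = 0.1349 ≈ 0.135
Degrees of freedom = 3 − 1 = 2; critical value at α = 0.05 is 5.991.
Since 0.135 < 5.991, we fail to reject the null hypothesis — the data are consistent with the 9:3:4 ratio.

0.135; consistent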